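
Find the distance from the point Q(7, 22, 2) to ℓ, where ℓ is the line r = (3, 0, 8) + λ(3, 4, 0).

Direction vector d = (3, 4, 0).
AP = (4, 22, −6); AP·d = 100, |AP|² = 536, |d|² = 25.
distance² = |AP|² − (AP·d)²/|d|² = 536 − 10000/25 = 136, so the distance is 2√34.

2√34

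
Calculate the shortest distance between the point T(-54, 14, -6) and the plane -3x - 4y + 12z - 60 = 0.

2

Normal vector n = (-3, -4, 12), and n·(-54, 14, -6) - 60 = -26.
|n| = √(9 + 16 + 144) = 13, so the distance is |-26|/13 = 2.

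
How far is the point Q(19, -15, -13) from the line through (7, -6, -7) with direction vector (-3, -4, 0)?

Direction vector d = (-3, -4, 0).
AP = (12, -9, -6); AP·d = 0, |AP|² = 261, |d|² = 25.
distance² = |AP|² − (AP·d)²/|d|² = 261 − 0/25 = 261, so the distance is 3√29.

3√29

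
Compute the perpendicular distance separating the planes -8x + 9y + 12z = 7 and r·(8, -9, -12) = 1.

8/17

Divide the second equation by -1 to match normals: -8x + 9y + 12z = -1.
With common normal n = (-8, 9, 12) (|n| = 17), the distance is |7 − (-1)|/|n| = 8/17.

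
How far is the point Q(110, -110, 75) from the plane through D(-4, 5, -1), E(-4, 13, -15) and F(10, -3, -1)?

5

DE = (0, 8, -14) and DF = (14, -8, 0), so a normal is n = DE × DF = (-112, -196, -112).
Then n·(110, -110, 75) - (-420) = 1260.
|n| = √(12544 + 38416 + 12544) = 252, so the distance is |1260|/252 = 5.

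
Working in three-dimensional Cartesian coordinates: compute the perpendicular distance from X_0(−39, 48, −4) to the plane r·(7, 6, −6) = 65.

26/11

n = (7, 6, −6); n·P − 65 = -26; |n| = 11; distance = 26/11.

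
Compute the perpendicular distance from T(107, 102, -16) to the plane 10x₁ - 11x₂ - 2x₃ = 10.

d = |10·107 + (-11)·102 + (-2)·(-16) − 10| / √(100 + 121 + 4) = |-30| / 15 = 2.

2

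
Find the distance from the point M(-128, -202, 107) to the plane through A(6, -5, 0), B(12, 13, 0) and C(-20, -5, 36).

AB = (6, 18, 0) and AC = (-26, 0, 36), so a normal is n = AB × AC = (648, -216, 468).
Then n·(-128, -202, 107) - 4968 = 5796.
|n| = √(419904 + 46656 + 219024) = 828, so the distance is |5796|/828 = 7.

7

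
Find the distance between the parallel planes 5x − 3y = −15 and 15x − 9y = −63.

6/√34

Divide the second equation by 3 to match normals: 5x − 3y = -21.
With common normal n = (5, −3, 0) (|n| = √34), the distance is |(-15) − (-21)|/|n| = 6/√34 = 3√34/17.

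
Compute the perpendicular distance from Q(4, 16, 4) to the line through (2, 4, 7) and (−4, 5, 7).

√157

A direction vector is d = (−6, 1, 0).
AP = (2, 12, −3); AP·d = 0, |AP|² = 157, |d|² = 37.
distance² = |AP|² − (AP·d)²/|d|² = 157 − 0/37 = 157, so the distance is √157.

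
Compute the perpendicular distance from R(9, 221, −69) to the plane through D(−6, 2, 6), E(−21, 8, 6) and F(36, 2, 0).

DE = (−15, 6, 0) and DF = (42, 0, −6), so a normal is n = DE × DF = (−36, −90, −252).
Then n·(9, 221, −69) − (−1476) = −1350.
|n| = √(1296 + 8100 + 63504) = 270, so the distance is |-1350|/270 = 5.

5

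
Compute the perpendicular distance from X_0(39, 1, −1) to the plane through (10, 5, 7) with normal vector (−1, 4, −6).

The plane has equation n·(r − (10, 5, 7)) = 0, i.e. n·r = -32.
Then n·(39, 1, −1) − (−32) = 3.
|n| = √(1 + 16 + 36) = √53, so the distance is |3|/√53 = 3√53/53.

3√53/53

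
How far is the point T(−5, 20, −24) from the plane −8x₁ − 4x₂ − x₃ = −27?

Normal vector n = (−8, −4, −1), and n·(−5, 20, −24) − (−27) = 11.
|n| = √(64 + 16 + 1) = 9, so the distance is |11|/9 = 11/9.

11/9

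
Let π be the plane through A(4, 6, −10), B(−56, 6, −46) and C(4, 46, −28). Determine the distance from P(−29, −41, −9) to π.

AB = (−60, 0, −36) and AC = (0, 40, −18), so a normal is n = AB × AC = (1440, −1080, −2400).
n = (1440, −1080, −2400); n·P − 23280 = 840; |n| = 3000; distance = 840/3000 = 7/25.

7/25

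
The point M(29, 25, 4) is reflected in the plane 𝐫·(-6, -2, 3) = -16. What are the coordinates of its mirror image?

(-19, 9, 28)

n = (-6, -2, 3), |n|² = 49, n·M − (-16) = -196, so t = -196/49 = -4.
Foot F = M − (-4)·n = (5, 17, 16); the reflection is 2F − M = (-19, 9, 28).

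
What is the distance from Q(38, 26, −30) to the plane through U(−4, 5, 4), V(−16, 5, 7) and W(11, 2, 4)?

UV = (−12, 0, 3) and UW = (15, −3, 0), so a normal is n = UV × UW = (9, 45, 36).
Then n·(38, 26, −30) − 333 = 99.
|n| = √(81 + 2025 + 1296) = 9√42, so the distance is |99|/(9√42) = 11/√42.

11√42/42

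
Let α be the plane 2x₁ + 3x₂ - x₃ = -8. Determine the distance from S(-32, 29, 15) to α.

16/√14

Normal vector n = (2, 3, -1), and n·(-32, 29, 15) - (-8) = 16.
|n| = √(4 + 9 + 1) = √14, so the distance is |16|/√14 = 16/√14.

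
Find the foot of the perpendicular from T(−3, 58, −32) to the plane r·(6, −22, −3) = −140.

The perpendicular from T has direction n = (6, −22, −3): r = (−3, 58, −32) + t(6, −22, −3).
Substitute into the plane: n·(T + tn) = -140 gives -1198 + 529t = -140, so t = 2.
Foot = (−3, 58, −32) + 2·(6, −22, −3) = (9, 14, −38).

(9, 14, -38)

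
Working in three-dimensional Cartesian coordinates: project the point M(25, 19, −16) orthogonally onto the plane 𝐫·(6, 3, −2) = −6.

n = (6, 3, −2), |n|² = 49, and n·M − (-6) = 245.
t = 245/49 = 5, so the foot is M − t·n = (25, 19, −16) − 5·(6, 3, −2) = (−5, 4, −6).

(-5, 4, -6)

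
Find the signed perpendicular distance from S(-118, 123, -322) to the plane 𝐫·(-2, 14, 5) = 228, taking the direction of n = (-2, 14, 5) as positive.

8

n·S − 228 = 120.
|n| = 15, so the signed distance is 120/15 = 8.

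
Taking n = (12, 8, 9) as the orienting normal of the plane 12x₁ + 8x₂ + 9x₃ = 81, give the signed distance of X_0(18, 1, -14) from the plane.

1

n·X_0 − 81 = 17.
|n| = 17, so the signed distance is 17/17 = 1.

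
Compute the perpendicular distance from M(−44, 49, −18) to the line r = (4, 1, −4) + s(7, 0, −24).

Direction vector d = (7, 0, −24).
AP = (−48, 48, −14); AP·d = 0, |AP|² = 4804, |d|² = 625.
distance² = |AP|² − (AP·d)²/|d|² = 4804 − 0/625 = 4804, so the distance is 2√1201.

2√1201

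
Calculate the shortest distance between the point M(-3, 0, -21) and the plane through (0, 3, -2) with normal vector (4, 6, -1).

The plane has equation n·(r − (0, 3, -2)) = 0, i.e. n·r = 20.
Then n·(-3, 0, -21) - 20 = -11.
|n| = √(16 + 36 + 1) = √53, so the distance is |-11|/√53 = 11√53/53.

11/√53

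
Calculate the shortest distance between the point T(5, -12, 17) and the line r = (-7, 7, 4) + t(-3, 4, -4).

3√2

Direction vector d = (-3, 4, -4).
AP = (12, -19, 13); AP·d = -164, |AP|² = 674, |d|² = 41.
distance² = |AP|² − (AP·d)²/|d|² = 674 − 26896/41 = 18, so the distance is 3√2.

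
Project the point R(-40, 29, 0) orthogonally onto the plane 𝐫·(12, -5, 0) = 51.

(8, 9, 0)

The perpendicular from R has direction n = (12, -5, 0): r = (-40, 29, 0) + μ(12, -5, 0).
Substitute into the plane: n·(R + μn) = 51 gives -625 + 169μ = 51, so μ = 4.
Foot = (-40, 29, 0) + 4·(12, -5, 0) = (8, 9, 0).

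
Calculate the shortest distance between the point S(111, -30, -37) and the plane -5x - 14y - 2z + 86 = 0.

5/3

d = |(-5)·111 + (-14)·(-30) + (-2)·(-37) − (-86)| / √(25 + 196 + 4) = |25| / 15 = 5/3.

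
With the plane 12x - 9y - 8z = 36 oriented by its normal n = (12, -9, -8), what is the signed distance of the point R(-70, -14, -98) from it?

2

n·R − 36 = 34.
|n| = 17, so the signed distance is 34/17 = 2.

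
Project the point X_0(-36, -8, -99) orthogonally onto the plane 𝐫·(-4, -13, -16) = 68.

(-20, 44, -35)

n = (-4, -13, -16), |n|² = 441, and n·X_0 − 68 = 1764.
t = 1764/441 = 4, so the foot is X_0 − t·n = (-36, -8, -99) − 4·(-4, -13, -16) = (-20, 44, -35).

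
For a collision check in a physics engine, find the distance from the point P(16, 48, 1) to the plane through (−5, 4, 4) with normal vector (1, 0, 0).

The plane has equation n·(r − (−5, 4, 4)) = 0, i.e. n·r = -5.
n = (1, 0, 0); n·P − (-5) = 21; |n| = 1; distance = 21/1 = 21.

21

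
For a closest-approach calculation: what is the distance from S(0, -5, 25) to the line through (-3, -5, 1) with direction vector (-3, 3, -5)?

Direction vector d = (-3, 3, -5).
AP = (3, 0, 24); AP·d = -129, |AP|² = 585, |d|² = 43.
distance² = |AP|² − (AP·d)²/|d|² = 585 − 16641/43 = 198, so the distance is 3√22.

3√22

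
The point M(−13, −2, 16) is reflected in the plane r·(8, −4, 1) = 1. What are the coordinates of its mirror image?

n = (8, −4, 1), |n|² = 81, n·M − 1 = -81, so t = -81/81 = -1.
Foot F = M − (-1)·n = (−5, −6, 17); the reflection is 2F − M = (3, −10, 18).

(3, -10, 18)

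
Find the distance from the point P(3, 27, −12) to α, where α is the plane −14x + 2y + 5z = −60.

d = |(-14)·3 + 2·27 + 5·(-12) − (-60)| / √(196 + 4 + 25) = |12| / 15 = 4/5.

4/5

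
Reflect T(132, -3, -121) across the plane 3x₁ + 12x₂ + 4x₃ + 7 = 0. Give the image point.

(1770/13, 177/13, -1501/13)

n = (3, 12, 4), |n|² = 169, n·T − (-7) = -117, so t = -117/169 = -9/13.
Foot F = T − (-9/13)·n = (1743/13, 69/13, -1537/13); the reflection is 2F − T = (1770/13, 177/13, -1501/13).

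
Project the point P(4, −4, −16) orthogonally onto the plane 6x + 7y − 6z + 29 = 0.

n = (6, 7, −6), |n|² = 121, and n·P − (-29) = 121.
t = 121/121 = 1, so the foot is P − t·n = (4, −4, −16) − 1·(6, 7, −6) = (−2, −11, −10).

(-2, -11, -10)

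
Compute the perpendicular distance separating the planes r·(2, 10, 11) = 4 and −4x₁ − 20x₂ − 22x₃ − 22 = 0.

1

Divide the second equation by -2 to match normals: 2x₁ + 10x₂ + 11x₃ = -11.
Both planes have normal n = (2, 10, 11), |n| = 15. Any point on the first plane is at distance |(-11) − 4|/|n| = 15/15 = 1 from the second.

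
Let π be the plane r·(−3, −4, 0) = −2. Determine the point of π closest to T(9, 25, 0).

(-6, 5, 0)

n = (−3, −4, 0), |n|² = 25, and n·T − (-2) = -125.
t = -125/25 = -5, so the foot is T − t·n = (9, 25, 0) − (-5)·(−3, −4, 0) = (−6, 5, 0).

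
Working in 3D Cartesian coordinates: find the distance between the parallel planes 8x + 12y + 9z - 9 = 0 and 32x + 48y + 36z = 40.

Divide the second equation by 4 to match normals: 8x + 12y + 9z = 10.
With common normal n = (8, 12, 9) (|n| = 17), the distance is |9 − 10|/|n| = 1/17.

1/17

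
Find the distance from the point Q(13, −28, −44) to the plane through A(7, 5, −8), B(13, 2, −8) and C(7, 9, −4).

AB = (6, −3, 0) and AC = (0, 4, 4), so a normal is n = AB × AC = (−12, −24, 24).
Then n·(13, −28, −44) − (−396) = −144.
|n| = √(144 + 576 + 576) = 36, so the distance is |-144|/36 = 4.

4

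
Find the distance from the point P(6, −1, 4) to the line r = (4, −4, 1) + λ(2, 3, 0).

3

Direction vector d = (2, 3, 0).
AP = (2, 3, 3); AP·d = 13, |AP|² = 22, |d|² = 13.
distance² = |AP|² − (AP·d)²/|d|² = 22 − 169/13 = 9, so the distance is 3.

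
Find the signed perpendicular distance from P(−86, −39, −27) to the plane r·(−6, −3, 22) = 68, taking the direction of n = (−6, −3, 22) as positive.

n·P − 68 = -29.
|n| = 23, so the signed distance is -29/23.

-29/23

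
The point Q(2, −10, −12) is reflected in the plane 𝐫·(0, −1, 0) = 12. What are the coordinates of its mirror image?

With n = (0, −1, 0), the signed offset is (n·Q − 12)/|n|² = -2/1 = -2.
Q' = Q − 2t·n = (2, −10, −12) − (-4)·(0, −1, 0) = (2, −14, −12).

(2, -14, -12)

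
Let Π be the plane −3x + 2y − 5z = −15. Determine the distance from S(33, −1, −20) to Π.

14/√38

n = (−3, 2, −5); n·P − (-15) = 14; |n| = √38; distance = 14/√38 = 7√38/19.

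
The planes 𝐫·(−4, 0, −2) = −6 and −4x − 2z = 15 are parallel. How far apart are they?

21/(2√5)

With common normal n = (−4, 0, −2) (|n| = 2√5), the distance is |(-6) − 15|/|n| = 21/(2√5) = 21√5/10.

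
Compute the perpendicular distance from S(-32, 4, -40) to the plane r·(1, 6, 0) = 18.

Normal vector n = (1, 6, 0), and n·(-32, 4, -40) - 18 = -26.
|n| = √(1 + 36 + 0) = √37, so the distance is |-26|/√37 = 26√37/37.

26√37/37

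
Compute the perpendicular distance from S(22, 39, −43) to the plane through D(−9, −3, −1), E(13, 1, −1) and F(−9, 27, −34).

4/3

DE = (22, 4, 0) and DF = (0, 30, −33), so a normal is n = DE × DF = (−132, 726, 660).
d = |(-132)·22 + 726·39 + 660·(-43) − (-1650)| / √(17424 + 527076 + 435600) = |-1320| / 990 = 4/3.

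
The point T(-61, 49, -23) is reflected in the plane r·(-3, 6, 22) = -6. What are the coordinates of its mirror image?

(-1409/23, 1139/23, -485/23)

n = (-3, 6, 22), |n|² = 529, n·T − (-6) = -23, so t = -23/529 = -1/23.
Foot F = T − (-1/23)·n = (-1406/23, 1133/23, -507/23); the reflection is 2F − T = (-1409/23, 1139/23, -485/23).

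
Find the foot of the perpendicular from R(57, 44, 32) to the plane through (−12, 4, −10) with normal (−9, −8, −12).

(12, 4, -28)

n = (−9, −8, −12), |n|² = 289, and n·R − 196 = -1445.
t = -1445/289 = -5, so the foot is R − t·n = (57, 44, 32) − (-5)·(−9, −8, −12) = (12, 4, −28).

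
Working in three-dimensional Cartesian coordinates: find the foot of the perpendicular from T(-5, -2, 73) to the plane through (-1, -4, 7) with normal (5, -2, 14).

The perpendicular from T has direction n = (5, -2, 14): r = (-5, -2, 73) + μ(5, -2, 14).
Substitute into the plane: n·(T + μn) = 101 gives 1001 + 225μ = 101, so μ = -4.
Foot = (-5, -2, 73) + (-4)·(5, -2, 14) = (-25, 6, 17).

(-25, 6, 17)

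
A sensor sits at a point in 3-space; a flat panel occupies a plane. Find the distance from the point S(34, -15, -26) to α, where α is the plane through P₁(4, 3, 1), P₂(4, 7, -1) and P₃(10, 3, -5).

P₁P₂ = (0, 4, -2) and P₁P₃ = (6, 0, -6), so a normal is n = P₁P₂ × P₁P₃ = (-24, -12, -24).
Then n·(34, -15, -26) - (-156) = 144.
|n| = √(576 + 144 + 576) = 36, so the distance is |144|/36 = 4.

4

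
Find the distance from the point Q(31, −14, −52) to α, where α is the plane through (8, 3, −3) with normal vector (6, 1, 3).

The plane has equation n·(r − (8, 3, −3)) = 0, i.e. n·r = 42.
Then n·(31, −14, −52) − 42 = −26.
|n| = √(36 + 1 + 9) = √46, so the distance is |-26|/√46 = 13√46/23.

13√46/23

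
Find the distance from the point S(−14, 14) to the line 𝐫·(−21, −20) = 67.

53/29

The normal to the line is n = (−21, −20) with |n| = 29.
|n·S − 67| = |14 − 67| = 53, so the distance is 53/29.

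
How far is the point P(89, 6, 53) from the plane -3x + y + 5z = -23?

27/√35

Normal vector n = (-3, 1, 5), and n·(89, 6, 53) - (-23) = 27.
|n| = √(9 + 1 + 25) = √35, so the distance is |27|/√35 = 27/√35.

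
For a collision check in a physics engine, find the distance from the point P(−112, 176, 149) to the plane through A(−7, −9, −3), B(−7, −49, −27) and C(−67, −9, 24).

AB = (0, −40, −24) and AC = (−60, 0, 27), so a normal is n = AB × AC = (−1080, 1440, −2400).
Then n·(−112, 176, 149) − 1800 = 15000.
|n| = √(1166400 + 2073600 + 5760000) = 3000, so the distance is |15000|/3000 = 5.

5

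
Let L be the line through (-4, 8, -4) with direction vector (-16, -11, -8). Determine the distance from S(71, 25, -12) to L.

7√41

Direction vector d = (-16, -11, -8).
AP = (75, 17, -8); AP·d = -1323, |AP|² = 5978, |d|² = 441.
distance² = |AP|² − (AP·d)²/|d|² = 5978 − 1750329/441 = 2009, so the distance is 7√41.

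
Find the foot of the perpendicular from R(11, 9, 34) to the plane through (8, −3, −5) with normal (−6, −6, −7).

(-7, -9, 13)

n = (−6, −6, −7), |n|² = 121, and n·R − 5 = -363.
t = -363/121 = -3, so the foot is R − t·n = (11, 9, 34) − (-3)·(−6, −6, −7) = (−7, −9, 13).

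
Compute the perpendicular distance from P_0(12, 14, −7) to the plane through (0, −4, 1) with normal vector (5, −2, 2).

The plane has equation n·(r − (0, −4, 1)) = 0, i.e. n·r = 10.
Then n·(12, 14, −7) − 10 = 8.
|n| = √(25 + 4 + 4) = √33, so the distance is |8|/√33 = 8/√33.

8√33/33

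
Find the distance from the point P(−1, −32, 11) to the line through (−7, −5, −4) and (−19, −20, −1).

A direction vector is d = (−12, −15, 3).
AP = (6, −27, 15); AP·d = 378, |AP|² = 990, |d|² = 378.
distance² = |AP|² − (AP·d)²/|d|² = 990 − 142884/378 = 612, so the distance is 6√17.

6√17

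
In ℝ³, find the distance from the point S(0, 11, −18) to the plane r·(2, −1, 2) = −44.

d = |2·0 + (-1)·11 + 2·(-18) − (-44)| / √(4 + 1 + 4) = |-3| / 3 = 1.

1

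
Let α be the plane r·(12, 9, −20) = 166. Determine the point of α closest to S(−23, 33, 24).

The perpendicular from S has direction n = (12, 9, −20): r = (−23, 33, 24) + μ(12, 9, −20).
Substitute into the plane: n·(S + μn) = 166 gives -459 + 625μ = 166, so μ = 1.
Foot = (−23, 33, 24) + 1·(12, 9, −20) = (−11, 42, 4).

(-11, 42, 4)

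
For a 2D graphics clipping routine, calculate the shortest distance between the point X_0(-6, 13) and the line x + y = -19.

13√2

d = |1·(-6) + 1·13 − (-19)| / √(1 + 1) = |26|/√2 = 13√2.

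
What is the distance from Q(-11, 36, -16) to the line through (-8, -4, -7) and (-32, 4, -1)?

39

A direction vector is d = (-24, 8, 6).
AP = (-3, 40, -9); AP·d = 338, |AP|² = 1690, |d|² = 676.
distance² = |AP|² − (AP·d)²/|d|² = 1690 − 114244/676 = 1521, so the distance is 39.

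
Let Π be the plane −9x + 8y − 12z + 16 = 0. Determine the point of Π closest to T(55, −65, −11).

The perpendicular from T has direction n = (−9, 8, −12): r = (55, −65, −11) + λ(−9, 8, −12).
Substitute into the plane: n·(T + λn) = -16 gives -883 + 289λ = -16, so λ = 3.
Foot = (55, −65, −11) + 3·(−9, 8, −12) = (28, −41, −47).

(28, -41, -47)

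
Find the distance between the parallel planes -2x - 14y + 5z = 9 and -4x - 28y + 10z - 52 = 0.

17/15

Divide the second equation by 2 to match normals: -2x - 14y + 5z = 26.
With common normal n = (-2, -14, 5) (|n| = 15), the distance is |9 − 26|/|n| = 17/15.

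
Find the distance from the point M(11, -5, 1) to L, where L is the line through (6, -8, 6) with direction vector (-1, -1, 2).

√5

Direction vector d = (-1, -1, 2).
AP = (5, 3, -5); AP·d = -18, |AP|² = 59, |d|² = 6.
distance² = |AP|² − (AP·d)²/|d|² = 59 − 324/6 = 5, so the distance is √5.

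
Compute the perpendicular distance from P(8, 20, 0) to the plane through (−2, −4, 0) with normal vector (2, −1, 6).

4/√41

The plane has equation n·(r − (−2, −4, 0)) = 0, i.e. n·r = 0.
d = |2·8 + (-1)·20 + 6·0 − 0| / √(4 + 1 + 36) = |-4| / √41 = 4/√41.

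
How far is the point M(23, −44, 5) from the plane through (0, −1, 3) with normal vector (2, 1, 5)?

13/√30

The plane has equation n·(r − (0, −1, 3)) = 0, i.e. n·r = 14.
Then n·(23, −44, 5) − 14 = 13.
|n| = √(4 + 1 + 25) = √30, so the distance is |13|/√30 = 13√30/30.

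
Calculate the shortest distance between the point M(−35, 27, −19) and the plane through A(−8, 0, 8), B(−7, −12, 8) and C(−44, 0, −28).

AB = (1, −12, 0) and AC = (−36, 0, −36), so a normal is n = AB × AC = (432, 36, −432).
Then n·(−35, 27, −19) − (−6912) = 972.
|n| = √(186624 + 1296 + 186624) = 612, so the distance is |972|/612 = 27/17.

27/17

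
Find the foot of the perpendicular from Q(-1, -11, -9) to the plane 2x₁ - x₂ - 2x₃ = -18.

The perpendicular from Q has direction n = (2, -1, -2): r = (-1, -11, -9) + μ(2, -1, -2).
Substitute into the plane: n·(Q + μn) = -18 gives 27 + 9μ = -18, so μ = -5.
Foot = (-1, -11, -9) + (-5)·(2, -1, -2) = (-11, -6, 1).

(-11, -6, 1)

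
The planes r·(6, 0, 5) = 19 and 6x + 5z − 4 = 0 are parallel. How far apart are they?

With common normal n = (6, 0, 5) (|n| = √61), the distance is |19 − 4|/|n| = 15/√61.

15√61/61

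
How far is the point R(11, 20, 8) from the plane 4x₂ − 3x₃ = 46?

2

Normal vector n = (0, 4, −3), and n·(11, 20, 8) − 46 = 10.
|n| = √(0 + 16 + 9) = 5, so the distance is |10|/5 = 2.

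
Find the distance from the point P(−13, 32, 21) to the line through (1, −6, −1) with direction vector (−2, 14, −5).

6√34

Direction vector d = (−2, 14, −5).
AP = (−14, 38, 22); AP·d = 450, |AP|² = 2124, |d|² = 225.
distance² = |AP|² − (AP·d)²/|d|² = 2124 − 202500/225 = 1224, so the distance is 6√34.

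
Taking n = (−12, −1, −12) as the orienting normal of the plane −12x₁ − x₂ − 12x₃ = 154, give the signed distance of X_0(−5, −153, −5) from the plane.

n·X_0 − 154 = 119.
|n| = 17, so the signed distance is 119/17 = 7.

7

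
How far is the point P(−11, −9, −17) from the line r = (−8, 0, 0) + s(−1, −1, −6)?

√37

Direction vector d = (−1, −1, −6).
AP = (−3, −9, −17), and AP × d = (37, −1, −6).
|AP × d|² = 1406 and |d|² = 38, so the distance is √(1406/38) = √37.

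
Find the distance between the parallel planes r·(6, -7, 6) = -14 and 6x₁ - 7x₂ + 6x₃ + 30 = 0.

16/11

Both planes have normal n = (6, -7, 6), |n| = 11. Any point on the first plane is at distance |(-30) − (-14)|/|n| = 16/11 from the second.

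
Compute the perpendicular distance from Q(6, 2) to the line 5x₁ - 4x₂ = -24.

46√41/41

The normal to the line is n = (5, -4) with |n| = √41.
|n·Q − (-24)| = |22 − (-24)| = 46, so the distance is 46/√41 = 46√41/41.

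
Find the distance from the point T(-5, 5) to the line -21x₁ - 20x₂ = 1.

4/29

d = |(-21)·(-5) + (-20)·5 − 1| / √(441 + 400) = |4|/29 = 4/29.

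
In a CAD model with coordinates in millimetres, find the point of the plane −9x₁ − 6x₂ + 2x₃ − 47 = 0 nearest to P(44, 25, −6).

(-1, -5, 4)

n = (−9, −6, 2), |n|² = 121, and n·P − 47 = -605.
t = -605/121 = -5, so the foot is P − t·n = (44, 25, −6) − (-5)·(−9, −6, 2) = (−1, −5, 4).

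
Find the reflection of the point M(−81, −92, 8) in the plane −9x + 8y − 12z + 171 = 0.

With n = (−9, 8, −12), the signed offset is (n·M − (-171))/|n|² = 68/289 = 4/17.
M' = M − 2t·n = (−81, −92, 8) − (8/17)·(−9, 8, −12) = (−1305/17, −1628/17, 232/17).

(-1305/17, -1628/17, 232/17)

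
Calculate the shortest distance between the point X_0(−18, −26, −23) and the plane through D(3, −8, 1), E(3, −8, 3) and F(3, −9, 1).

DE = (0, 0, 2) and DF = (0, −1, 0), so a normal is n = DE × DF = (2, 0, 0).
Then n·(−18, −26, −23) − 6 = −42.
|n| = √(4 + 0 + 0) = 2, so the distance is |-42|/2 = 21.

21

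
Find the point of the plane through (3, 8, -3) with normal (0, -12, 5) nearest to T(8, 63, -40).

(8, 3, -15)

The perpendicular from T has direction n = (0, -12, 5): r = (8, 63, -40) + λ(0, -12, 5).
Substitute into the plane: n·(T + λn) = -111 gives -956 + 169λ = -111, so λ = 5.
Foot = (8, 63, -40) + 5·(0, -12, 5) = (8, 3, -15).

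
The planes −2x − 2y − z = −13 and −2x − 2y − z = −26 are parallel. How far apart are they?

With common normal n = (−2, −2, −1) (|n| = 3), the distance is |(-13) − (-26)|/|n| = 13/3.

13/3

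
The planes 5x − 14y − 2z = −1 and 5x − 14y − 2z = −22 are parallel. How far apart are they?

7/5

With common normal n = (5, −14, −2) (|n| = 15), the distance is |(-1) − (-22)|/|n| = 21/15 = 7/5.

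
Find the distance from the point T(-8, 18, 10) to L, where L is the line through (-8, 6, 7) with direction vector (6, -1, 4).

Direction vector d = (6, -1, 4).
AP = (0, 12, 3); AP·d = 0, |AP|² = 153, |d|² = 53.
distance² = |AP|² − (AP·d)²/|d|² = 153 − 0/53 = 153, so the distance is 3√17.

3√17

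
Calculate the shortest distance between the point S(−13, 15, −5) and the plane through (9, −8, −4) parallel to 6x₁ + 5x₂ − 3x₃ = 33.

√70/5

Parallel planes share the normal n = (6, 5, −3); since (9, −8, −4) lies on the plane, its equation is 6x₁ + 5x₂ − 3x₃ = 26.
d = |6·(-13) + 5·15 + (-3)·(-5) − 26| / √(36 + 25 + 9) = |-14| / √70 = 14/√70.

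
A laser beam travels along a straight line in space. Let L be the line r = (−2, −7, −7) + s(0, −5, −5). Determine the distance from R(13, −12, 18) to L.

15√3

Direction vector d = (0, −5, −5).
AP = (15, −5, 25); AP·d = -100, |AP|² = 875, |d|² = 50.
distance² = |AP|² − (AP·d)²/|d|² = 875 − 10000/50 = 675, so the distance is 15√3.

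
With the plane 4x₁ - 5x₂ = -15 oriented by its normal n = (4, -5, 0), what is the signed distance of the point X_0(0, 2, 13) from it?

n·X_0 − (-15) = 5.
|n| = √41, so the signed distance is 5/√41.

5/√41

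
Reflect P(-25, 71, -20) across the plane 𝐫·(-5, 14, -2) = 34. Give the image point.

n = (-5, 14, -2), |n|² = 225, n·P − 34 = 1125, so t = 1125/225 = 5.
Foot F = P − 5·n = (0, 1, -10); the reflection is 2F − P = (25, -69, 0).

(25, -69, 0)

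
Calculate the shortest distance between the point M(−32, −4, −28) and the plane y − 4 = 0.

8

n = (0, 1, 0); n·P − 4 = -8; |n| = 1; distance = 8/1 = 8.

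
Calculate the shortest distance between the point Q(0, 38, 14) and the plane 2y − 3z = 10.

24√13/13

Normal vector n = (0, 2, −3), and n·(0, 38, 14) − 10 = 24.
|n| = √(0 + 4 + 9) = √13, so the distance is |24|/√13 = 24/√13.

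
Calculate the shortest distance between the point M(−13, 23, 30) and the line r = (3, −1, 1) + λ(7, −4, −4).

√377

Direction vector d = (7, −4, −4).
AP = (−16, 24, 29), and AP × d = (20, 139, −104).
|AP × d|² = 30537 and |d|² = 81, so the distance is √(30537/81) = √377.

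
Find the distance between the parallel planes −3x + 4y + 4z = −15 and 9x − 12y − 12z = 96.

17√41/41

Divide the second equation by -3 to match normals: −3x + 4y + 4z = -32.
With common normal n = (−3, 4, 4) (|n| = √41), the distance is |(-15) − (-32)|/|n| = 17/√41 = 17√41/41.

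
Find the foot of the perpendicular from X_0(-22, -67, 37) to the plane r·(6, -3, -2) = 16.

n = (6, -3, -2), |n|² = 49, and n·X_0 − 16 = -21.
t = -21/49 = -3/7, so the foot is X_0 − t·n = (-22, -67, 37) − (-3/7)·(6, -3, -2) = (-136/7, -478/7, 253/7).

(-136/7, -478/7, 253/7)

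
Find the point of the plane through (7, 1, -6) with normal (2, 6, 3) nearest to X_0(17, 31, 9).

n = (2, 6, 3), |n|² = 49, and n·X_0 − 2 = 245.
t = 245/49 = 5, so the foot is X_0 − t·n = (17, 31, 9) − 5·(2, 6, 3) = (7, 1, -6).

(7, 1, -6)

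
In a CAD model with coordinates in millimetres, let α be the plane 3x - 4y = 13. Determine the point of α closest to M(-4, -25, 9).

(-13, -13, 9)

n = (3, -4, 0), |n|² = 25, and n·M − 13 = 75.
t = 75/25 = 3, so the foot is M − t·n = (-4, -25, 9) − 3·(3, -4, 0) = (-13, -13, 9).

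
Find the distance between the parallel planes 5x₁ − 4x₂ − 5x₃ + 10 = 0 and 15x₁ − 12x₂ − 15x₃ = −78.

8√66/33

Divide the second equation by 3 to match normals: 5x₁ − 4x₂ − 5x₃ = -26.
Both planes have normal n = (5, −4, −5), |n| = √66. Any point on the first plane is at distance |(-26) − (-10)|/|n| = 16/√66 = 8√66/33 from the second.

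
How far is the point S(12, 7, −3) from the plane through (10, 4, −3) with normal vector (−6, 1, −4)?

9√53/53

The plane has equation n·(r − (10, 4, −3)) = 0, i.e. n·r = -44.
d = |(-6)·12 + 1·7 + (-4)·(-3) − (-44)| / √(36 + 1 + 16) = |-9| / √53 = 9/√53.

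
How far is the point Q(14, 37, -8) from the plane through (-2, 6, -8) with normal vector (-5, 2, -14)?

6/5

The plane has equation n·(r − (-2, 6, -8)) = 0, i.e. n·r = 134.
Then n·(14, 37, -8) - 134 = -18.
|n| = √(25 + 4 + 196) = 15, so the distance is |-18|/15 = 6/5.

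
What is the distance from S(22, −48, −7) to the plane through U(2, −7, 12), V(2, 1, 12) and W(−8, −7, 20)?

UV = (0, 8, 0) and UW = (−10, 0, 8), so a normal is n = UV × UW = (64, 0, 80).
n = (64, 0, 80); n·P − 1088 = -240; |n| = 16√41; distance = 240/(16√41) = 15/√41.

15/√41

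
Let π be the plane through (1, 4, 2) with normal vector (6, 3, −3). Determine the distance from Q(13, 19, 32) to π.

The plane has equation n·(r − (1, 4, 2)) = 0, i.e. n·r = 12.
n = (6, 3, −3); n·P − 12 = 27; |n| = 3√6; distance = 27/(3√6) = 3√6/2.

3√6/2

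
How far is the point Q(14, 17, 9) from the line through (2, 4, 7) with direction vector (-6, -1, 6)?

2√61

Direction vector d = (-6, -1, 6).
AP = (12, 13, 2), and AP × d = (80, -84, 66).
|AP × d|² = 17812 and |d|² = 73, so the distance is √(17812/73) = √244 = 2√61.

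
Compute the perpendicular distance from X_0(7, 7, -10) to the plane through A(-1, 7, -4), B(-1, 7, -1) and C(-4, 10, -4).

4√2

AB = (0, 0, 3) and AC = (-3, 3, 0), so a normal is n = AB × AC = (-9, -9, 0).
d = |(-9)·7 + (-9)·7 − (-54)| / √(81 + 81 + 0) = |-72| / (9√2) = 4√2.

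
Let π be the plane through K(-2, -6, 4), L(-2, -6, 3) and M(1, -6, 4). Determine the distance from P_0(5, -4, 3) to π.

2

KL = (0, 0, -1) and KM = (3, 0, 0), so a normal is n = KL × KM = (0, -3, 0).
Then n·(5, -4, 3) - 18 = -6.
|n| = √(0 + 9 + 0) = 3, so the distance is |-6|/3 = 2.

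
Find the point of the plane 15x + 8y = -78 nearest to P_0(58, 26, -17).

(-2, -6, -17)

The perpendicular from P_0 has direction n = (15, 8, 0): r = (58, 26, -17) + λ(15, 8, 0).
Substitute into the plane: n·(P_0 + λn) = -78 gives 1078 + 289λ = -78, so λ = -4.
Foot = (58, 26, -17) + (-4)·(15, 8, 0) = (-2, -6, -17).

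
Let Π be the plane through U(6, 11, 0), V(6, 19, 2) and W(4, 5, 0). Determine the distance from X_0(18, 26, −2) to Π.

13/√26

UV = (0, 8, 2) and UW = (−2, −6, 0), so a normal is n = UV × UW = (12, −4, 16).
n = (12, −4, 16); n·P − 28 = 52; |n| = 4√26; distance = 52/(4√26) = 13/√26.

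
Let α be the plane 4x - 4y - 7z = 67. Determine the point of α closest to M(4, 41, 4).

(16, 29, -17)

n = (4, -4, -7), |n|² = 81, and n·M − 67 = -243.
t = -243/81 = -3, so the foot is M − t·n = (4, 41, 4) − (-3)·(4, -4, -7) = (16, 29, -17).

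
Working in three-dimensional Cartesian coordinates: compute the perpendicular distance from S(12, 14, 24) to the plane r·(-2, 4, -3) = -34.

6√29/29

n = (-2, 4, -3); n·P − (-34) = -6; |n| = √29; distance = 6/√29 = 6√29/29.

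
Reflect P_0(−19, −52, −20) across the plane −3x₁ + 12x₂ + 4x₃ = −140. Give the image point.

With n = (−3, 12, 4), the signed offset is (n·P_0 − (-140))/|n|² = -507/169 = -3.
P_0' = P_0 − 2t·n = (−19, −52, −20) − (-6)·(−3, 12, 4) = (−37, 20, 4).

(-37, 20, 4)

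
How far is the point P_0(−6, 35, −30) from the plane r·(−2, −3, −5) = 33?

d = |(-2)·(-6) + (-3)·35 + (-5)·(-30) − 33| / √(4 + 9 + 25) = |24| / √38 = 12√38/19.

12√38/19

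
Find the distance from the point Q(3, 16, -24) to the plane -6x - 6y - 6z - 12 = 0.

√3

d = |(-6)·3 + (-6)·16 + (-6)·(-24) − 12| / √(36 + 36 + 36) = |18| / (6√3) = √3.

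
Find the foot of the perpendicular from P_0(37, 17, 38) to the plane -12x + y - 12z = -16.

The perpendicular from P_0 has direction n = (-12, 1, -12): r = (37, 17, 38) + t(-12, 1, -12).
Substitute into the plane: n·(P_0 + tn) = -16 gives -883 + 289t = -16, so t = 3.
Foot = (37, 17, 38) + 3·(-12, 1, -12) = (1, 20, 2).

(1, 20, 2)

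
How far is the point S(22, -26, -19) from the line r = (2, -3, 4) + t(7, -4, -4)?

Direction vector d = (7, -4, -4).
AP = (20, -23, -23); AP·d = 324, |AP|² = 1458, |d|² = 81.
distance² = |AP|² − (AP·d)²/|d|² = 1458 − 104976/81 = 162, so the distance is 9√2.

9√2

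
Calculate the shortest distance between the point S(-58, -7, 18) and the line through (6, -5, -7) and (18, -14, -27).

A direction vector is d = (12, -9, -20).
AP = (-64, -2, 25); AP·d = -1250, |AP|² = 4725, |d|² = 625.
distance² = |AP|² − (AP·d)²/|d|² = 4725 − 1562500/625 = 2225, so the distance is 5√89.

5√89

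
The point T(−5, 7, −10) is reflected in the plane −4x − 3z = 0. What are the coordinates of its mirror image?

n = (−4, 0, −3), |n|² = 25, n·T − 0 = 50, so t = 50/25 = 2.
Foot F = T − 2·n = (3, 7, −4); the reflection is 2F − T = (11, 7, 2).

(11, 7, 2)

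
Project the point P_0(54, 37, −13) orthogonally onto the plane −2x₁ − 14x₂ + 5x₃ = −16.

n = (−2, −14, 5), |n|² = 225, and n·P_0 − (-16) = -675.
t = -675/225 = -3, so the foot is P_0 − t·n = (54, 37, −13) − (-3)·(−2, −14, 5) = (48, −5, 2).

(48, -5, 2)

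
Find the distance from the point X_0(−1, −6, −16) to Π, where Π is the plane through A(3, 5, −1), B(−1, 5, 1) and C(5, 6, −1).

4

AB = (−4, 0, 2) and AC = (2, 1, 0), so a normal is n = AB × AC = (−2, 4, −4).
Then n·(−1, −6, −16) − 18 = 24.
|n| = √(4 + 16 + 16) = 6, so the distance is |24|/6 = 4.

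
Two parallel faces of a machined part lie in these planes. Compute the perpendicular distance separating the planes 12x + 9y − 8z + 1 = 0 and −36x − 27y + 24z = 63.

20/17

Divide the second equation by -3 to match normals: 12x + 9y − 8z = -21.
Both planes have normal n = (12, 9, −8), |n| = 17. Any point on the first plane is at distance |(-21) − (-1)|/|n| = 20/17 from the second.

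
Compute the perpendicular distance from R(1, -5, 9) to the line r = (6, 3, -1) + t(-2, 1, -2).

Direction vector d = (-2, 1, -2).
AP = (-5, -8, 10); AP·d = -18, |AP|² = 189, |d|² = 9.
distance² = |AP|² − (AP·d)²/|d|² = 189 − 324/9 = 153, so the distance is 3√17.

3√17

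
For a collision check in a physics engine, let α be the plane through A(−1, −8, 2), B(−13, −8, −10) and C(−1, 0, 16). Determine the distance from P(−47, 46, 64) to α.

AB = (−12, 0, −12) and AC = (0, 8, 14), so a normal is n = AB × AC = (96, 168, −96).
n = (96, 168, −96); n·P − (-1632) = -1296; |n| = 216; distance = 1296/216 = 6.

6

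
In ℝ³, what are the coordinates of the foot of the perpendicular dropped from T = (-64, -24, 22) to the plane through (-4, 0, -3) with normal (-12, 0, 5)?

n = (-12, 0, 5), |n|² = 169, and n·T − 33 = 845.
t = 845/169 = 5, so the foot is T − t·n = (-64, -24, 22) − 5·(-12, 0, 5) = (-4, -24, -3).

(-4, -24, -3)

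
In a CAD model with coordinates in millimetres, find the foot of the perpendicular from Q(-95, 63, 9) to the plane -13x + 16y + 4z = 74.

n = (-13, 16, 4), |n|² = 441, and n·Q − 74 = 2205.
t = 2205/441 = 5, so the foot is Q − t·n = (-95, 63, 9) − 5·(-13, 16, 4) = (-30, -17, -11).

(-30, -17, -11)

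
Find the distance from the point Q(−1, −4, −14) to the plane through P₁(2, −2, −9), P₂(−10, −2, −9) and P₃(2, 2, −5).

P₁P₂ = (−12, 0, 0) and P₁P₃ = (0, 4, 4), so a normal is n = P₁P₂ × P₁P₃ = (0, 48, −48).
Then n·(−1, −4, −14) − 336 = 144.
|n| = √(0 + 2304 + 2304) = 48√2, so the distance is |144|/(48√2) = 3/√2.

3/√2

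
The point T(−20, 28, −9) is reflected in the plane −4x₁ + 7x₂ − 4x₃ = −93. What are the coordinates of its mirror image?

(20, -42, 31)

n = (−4, 7, −4), |n|² = 81, n·T − (-93) = 405, so t = 405/81 = 5.
Foot F = T − 5·n = (0, −7, 11); the reflection is 2F − T = (20, −42, 31).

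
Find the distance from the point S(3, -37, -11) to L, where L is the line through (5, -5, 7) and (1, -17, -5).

2√34

A direction vector is d = (-4, -12, -12).
AP = (-2, -32, -18), and AP × d = (168, 48, -104).
|AP × d|² = 41344 and |d|² = 304, so the distance is √(41344/304) = √136 = 2√34.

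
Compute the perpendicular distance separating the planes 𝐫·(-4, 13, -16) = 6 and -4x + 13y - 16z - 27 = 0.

1

With common normal n = (-4, 13, -16) (|n| = 21), the distance is |6 − 27|/|n| = 21/21 = 1.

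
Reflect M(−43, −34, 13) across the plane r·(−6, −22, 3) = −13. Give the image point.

(-19, 54, 1)

With n = (−6, −22, 3), the signed offset is (n·M − (-13))/|n|² = 1058/529 = 2.
M' = M − 2t·n = (−43, −34, 13) − 4·(−6, −22, 3) = (−19, 54, 1).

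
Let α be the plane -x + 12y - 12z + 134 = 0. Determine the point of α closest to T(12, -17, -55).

(14, -41, -31)

The perpendicular from T has direction n = (-1, 12, -12): r = (12, -17, -55) + t(-1, 12, -12).
Substitute into the plane: n·(T + tn) = -134 gives 444 + 289t = -134, so t = -2.
Foot = (12, -17, -55) + (-2)·(-1, 12, -12) = (14, -41, -31).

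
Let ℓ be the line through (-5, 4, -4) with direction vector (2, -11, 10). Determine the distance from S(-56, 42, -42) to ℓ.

Direction vector d = (2, -11, 10).
AP = (-51, 38, -38), and AP × d = (-38, 434, 485).
|AP × d|² = 425025 and |d|² = 225, so the distance is √(425025/225) = √1889.

√1889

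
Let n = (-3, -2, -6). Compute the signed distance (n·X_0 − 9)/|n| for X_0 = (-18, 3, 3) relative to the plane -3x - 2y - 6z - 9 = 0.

3

n·X_0 − 9 = 21.
|n| = 7, so the signed distance is 21/7 = 3.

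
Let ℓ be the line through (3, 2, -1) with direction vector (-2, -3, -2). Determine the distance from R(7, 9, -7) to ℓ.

Direction vector d = (-2, -3, -2).
AP = (4, 7, -6), and AP × d = (-32, 20, 2).
|AP × d|² = 1428 and |d|² = 17, so the distance is √(1428/17) = √84 = 2√21.

2√21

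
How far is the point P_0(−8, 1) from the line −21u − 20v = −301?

449/29

d = |(-21)·(-8) + (-20)·1 − (-301)| / √(441 + 400) = |449|/29 = 449/29.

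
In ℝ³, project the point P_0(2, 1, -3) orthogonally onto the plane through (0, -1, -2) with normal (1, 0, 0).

(0, 1, -3)

The perpendicular from P_0 has direction n = (1, 0, 0): r = (2, 1, -3) + t(1, 0, 0).
Substitute into the plane: n·(P_0 + tn) = 0 gives 2 + 1t = 0, so t = -2.
Foot = (2, 1, -3) + (-2)·(1, 0, 0) = (0, 1, -3).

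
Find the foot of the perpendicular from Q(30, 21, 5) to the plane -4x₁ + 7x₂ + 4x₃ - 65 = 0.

(262/9, 203/9, 53/9)

The perpendicular from Q has direction n = (-4, 7, 4): r = (30, 21, 5) + μ(-4, 7, 4).
Substitute into the plane: n·(Q + μn) = 65 gives 47 + 81μ = 65, so μ = 2/9.
Foot = (30, 21, 5) + (2/9)·(-4, 7, 4) = (262/9, 203/9, 53/9).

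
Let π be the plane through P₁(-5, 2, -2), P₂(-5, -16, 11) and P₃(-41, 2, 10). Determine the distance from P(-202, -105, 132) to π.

7

P₁P₂ = (0, -18, 13) and P₁P₃ = (-36, 0, 12), so a normal is n = P₁P₂ × P₁P₃ = (-216, -468, -648).
d = |(-216)·(-202) + (-468)·(-105) + (-648)·132 − 1440| / √(46656 + 219024 + 419904) = |5796| / 828 = 7.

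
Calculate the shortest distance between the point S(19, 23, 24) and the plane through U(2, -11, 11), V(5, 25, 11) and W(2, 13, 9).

14/17

UV = (3, 36, 0) and UW = (0, 24, -2), so a normal is n = UV × UW = (-72, 6, 72).
Then n·(19, 23, 24) - 582 = -84.
|n| = √(5184 + 36 + 5184) = 102, so the distance is |-84|/102 = 14/17.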